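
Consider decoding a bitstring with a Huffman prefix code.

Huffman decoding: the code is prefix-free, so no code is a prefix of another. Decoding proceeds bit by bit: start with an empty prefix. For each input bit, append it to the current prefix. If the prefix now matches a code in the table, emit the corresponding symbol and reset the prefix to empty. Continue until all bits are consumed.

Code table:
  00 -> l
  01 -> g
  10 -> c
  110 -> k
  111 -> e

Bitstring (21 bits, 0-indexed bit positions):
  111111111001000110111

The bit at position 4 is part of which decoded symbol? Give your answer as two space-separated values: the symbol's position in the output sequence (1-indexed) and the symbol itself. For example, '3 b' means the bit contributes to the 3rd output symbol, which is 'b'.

Bit 0: prefix='1' (no match yet)
Bit 1: prefix='11' (no match yet)
Bit 2: prefix='111' -> emit 'e', reset
Bit 3: prefix='1' (no match yet)
Bit 4: prefix='11' (no match yet)
Bit 5: prefix='111' -> emit 'e', reset
Bit 6: prefix='1' (no match yet)
Bit 7: prefix='11' (no match yet)
Bit 8: prefix='111' -> emit 'e', reset

Answer: 2 e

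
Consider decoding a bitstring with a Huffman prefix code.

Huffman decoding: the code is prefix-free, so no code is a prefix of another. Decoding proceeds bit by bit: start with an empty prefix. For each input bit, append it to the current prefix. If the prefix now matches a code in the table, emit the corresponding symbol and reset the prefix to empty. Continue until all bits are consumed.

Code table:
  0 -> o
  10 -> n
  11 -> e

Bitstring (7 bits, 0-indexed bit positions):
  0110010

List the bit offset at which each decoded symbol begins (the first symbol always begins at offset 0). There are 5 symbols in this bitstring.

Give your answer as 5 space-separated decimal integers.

Bit 0: prefix='0' -> emit 'o', reset
Bit 1: prefix='1' (no match yet)
Bit 2: prefix='11' -> emit 'e', reset
Bit 3: prefix='0' -> emit 'o', reset
Bit 4: prefix='0' -> emit 'o', reset
Bit 5: prefix='1' (no match yet)
Bit 6: prefix='10' -> emit 'n', reset

Answer: 0 1 3 4 5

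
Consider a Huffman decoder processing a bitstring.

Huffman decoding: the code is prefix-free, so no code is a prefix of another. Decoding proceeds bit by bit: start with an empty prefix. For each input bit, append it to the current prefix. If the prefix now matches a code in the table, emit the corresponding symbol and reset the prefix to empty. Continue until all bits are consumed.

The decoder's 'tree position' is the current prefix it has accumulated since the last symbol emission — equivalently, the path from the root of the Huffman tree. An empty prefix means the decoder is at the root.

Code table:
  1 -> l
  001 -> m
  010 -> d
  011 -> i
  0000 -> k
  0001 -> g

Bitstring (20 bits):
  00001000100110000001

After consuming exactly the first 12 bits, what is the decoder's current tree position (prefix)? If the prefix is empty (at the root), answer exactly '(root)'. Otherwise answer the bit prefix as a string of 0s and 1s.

Bit 0: prefix='0' (no match yet)
Bit 1: prefix='00' (no match yet)
Bit 2: prefix='000' (no match yet)
Bit 3: prefix='0000' -> emit 'k', reset
Bit 4: prefix='1' -> emit 'l', reset
Bit 5: prefix='0' (no match yet)
Bit 6: prefix='00' (no match yet)
Bit 7: prefix='000' (no match yet)
Bit 8: prefix='0001' -> emit 'g', reset
Bit 9: prefix='0' (no match yet)
Bit 10: prefix='00' (no match yet)
Bit 11: prefix='001' -> emit 'm', reset

Answer: (root)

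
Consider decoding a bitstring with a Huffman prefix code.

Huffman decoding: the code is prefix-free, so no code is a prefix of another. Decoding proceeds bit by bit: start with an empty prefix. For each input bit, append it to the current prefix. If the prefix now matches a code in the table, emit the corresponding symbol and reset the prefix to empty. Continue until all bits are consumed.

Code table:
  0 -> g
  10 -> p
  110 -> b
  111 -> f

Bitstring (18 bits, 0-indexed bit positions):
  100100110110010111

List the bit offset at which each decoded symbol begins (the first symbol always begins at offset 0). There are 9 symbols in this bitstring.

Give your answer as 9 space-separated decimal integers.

Answer: 0 2 3 5 6 9 12 13 15

Derivation:
Bit 0: prefix='1' (no match yet)
Bit 1: prefix='10' -> emit 'p', reset
Bit 2: prefix='0' -> emit 'g', reset
Bit 3: prefix='1' (no match yet)
Bit 4: prefix='10' -> emit 'p', reset
Bit 5: prefix='0' -> emit 'g', reset
Bit 6: prefix='1' (no match yet)
Bit 7: prefix='11' (no match yet)
Bit 8: prefix='110' -> emit 'b', reset
Bit 9: prefix='1' (no match yet)
Bit 10: prefix='11' (no match yet)
Bit 11: prefix='110' -> emit 'b', reset
Bit 12: prefix='0' -> emit 'g', reset
Bit 13: prefix='1' (no match yet)
Bit 14: prefix='10' -> emit 'p', reset
Bit 15: prefix='1' (no match yet)
Bit 16: prefix='11' (no match yet)
Bit 17: prefix='111' -> emit 'f', reset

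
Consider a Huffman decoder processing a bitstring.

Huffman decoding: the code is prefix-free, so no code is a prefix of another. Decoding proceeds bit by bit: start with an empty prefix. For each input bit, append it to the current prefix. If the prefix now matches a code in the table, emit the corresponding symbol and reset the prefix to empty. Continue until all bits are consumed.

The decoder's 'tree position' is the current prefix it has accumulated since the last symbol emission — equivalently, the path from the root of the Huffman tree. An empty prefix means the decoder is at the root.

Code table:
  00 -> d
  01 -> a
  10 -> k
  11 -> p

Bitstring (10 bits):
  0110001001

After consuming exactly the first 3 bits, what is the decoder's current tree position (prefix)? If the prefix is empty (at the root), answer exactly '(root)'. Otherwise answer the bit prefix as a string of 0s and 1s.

Bit 0: prefix='0' (no match yet)
Bit 1: prefix='01' -> emit 'a', reset
Bit 2: prefix='1' (no match yet)

Answer: 1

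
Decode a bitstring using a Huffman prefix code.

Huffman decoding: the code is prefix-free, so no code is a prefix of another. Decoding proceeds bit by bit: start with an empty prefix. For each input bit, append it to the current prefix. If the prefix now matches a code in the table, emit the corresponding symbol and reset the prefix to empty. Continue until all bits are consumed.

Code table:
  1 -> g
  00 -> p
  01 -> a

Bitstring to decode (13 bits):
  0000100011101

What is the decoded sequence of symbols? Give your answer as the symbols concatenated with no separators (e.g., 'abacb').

Bit 0: prefix='0' (no match yet)
Bit 1: prefix='00' -> emit 'p', reset
Bit 2: prefix='0' (no match yet)
Bit 3: prefix='00' -> emit 'p', reset
Bit 4: prefix='1' -> emit 'g', reset
Bit 5: prefix='0' (no match yet)
Bit 6: prefix='00' -> emit 'p', reset
Bit 7: prefix='0' (no match yet)
Bit 8: prefix='01' -> emit 'a', reset
Bit 9: prefix='1' -> emit 'g', reset
Bit 10: prefix='1' -> emit 'g', reset
Bit 11: prefix='0' (no match yet)
Bit 12: prefix='01' -> emit 'a', reset

Answer: ppgpagga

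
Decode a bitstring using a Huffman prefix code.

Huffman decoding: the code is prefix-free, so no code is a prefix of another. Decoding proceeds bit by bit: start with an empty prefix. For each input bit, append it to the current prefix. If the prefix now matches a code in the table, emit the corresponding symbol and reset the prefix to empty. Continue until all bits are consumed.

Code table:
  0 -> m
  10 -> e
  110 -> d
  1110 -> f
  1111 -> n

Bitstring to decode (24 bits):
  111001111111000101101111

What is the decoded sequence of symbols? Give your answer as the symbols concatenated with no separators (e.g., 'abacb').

Answer: fmnfmmedn

Derivation:
Bit 0: prefix='1' (no match yet)
Bit 1: prefix='11' (no match yet)
Bit 2: prefix='111' (no match yet)
Bit 3: prefix='1110' -> emit 'f', reset
Bit 4: prefix='0' -> emit 'm', reset
Bit 5: prefix='1' (no match yet)
Bit 6: prefix='11' (no match yet)
Bit 7: prefix='111' (no match yet)
Bit 8: prefix='1111' -> emit 'n', reset
Bit 9: prefix='1' (no match yet)
Bit 10: prefix='11' (no match yet)
Bit 11: prefix='111' (no match yet)
Bit 12: prefix='1110' -> emit 'f', reset
Bit 13: prefix='0' -> emit 'm', reset
Bit 14: prefix='0' -> emit 'm', reset
Bit 15: prefix='1' (no match yet)
Bit 16: prefix='10' -> emit 'e', reset
Bit 17: prefix='1' (no match yet)
Bit 18: prefix='11' (no match yet)
Bit 19: prefix='110' -> emit 'd', reset
Bit 20: prefix='1' (no match yet)
Bit 21: prefix='11' (no match yet)
Bit 22: prefix='111' (no match yet)
Bit 23: prefix='1111' -> emit 'n', reset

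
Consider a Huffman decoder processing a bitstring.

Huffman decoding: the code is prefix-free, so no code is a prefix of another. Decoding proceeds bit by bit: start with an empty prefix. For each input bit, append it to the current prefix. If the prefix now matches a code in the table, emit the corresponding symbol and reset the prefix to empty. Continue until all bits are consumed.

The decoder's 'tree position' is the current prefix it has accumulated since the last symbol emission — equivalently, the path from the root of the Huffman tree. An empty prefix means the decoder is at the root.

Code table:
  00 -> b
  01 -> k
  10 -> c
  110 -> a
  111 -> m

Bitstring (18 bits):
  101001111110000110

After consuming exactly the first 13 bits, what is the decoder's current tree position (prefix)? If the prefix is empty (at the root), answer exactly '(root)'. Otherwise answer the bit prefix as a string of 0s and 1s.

Bit 0: prefix='1' (no match yet)
Bit 1: prefix='10' -> emit 'c', reset
Bit 2: prefix='1' (no match yet)
Bit 3: prefix='10' -> emit 'c', reset
Bit 4: prefix='0' (no match yet)
Bit 5: prefix='01' -> emit 'k', reset
Bit 6: prefix='1' (no match yet)
Bit 7: prefix='11' (no match yet)
Bit 8: prefix='111' -> emit 'm', reset
Bit 9: prefix='1' (no match yet)
Bit 10: prefix='11' (no match yet)
Bit 11: prefix='110' -> emit 'a', reset
Bit 12: prefix='0' (no match yet)

Answer: 0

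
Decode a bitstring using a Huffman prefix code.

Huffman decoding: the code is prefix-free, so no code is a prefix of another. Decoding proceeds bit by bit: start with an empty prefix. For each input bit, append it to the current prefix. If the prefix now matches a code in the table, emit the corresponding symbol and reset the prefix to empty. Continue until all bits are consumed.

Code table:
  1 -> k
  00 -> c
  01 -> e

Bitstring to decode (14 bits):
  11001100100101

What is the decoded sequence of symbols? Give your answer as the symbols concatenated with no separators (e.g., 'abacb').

Bit 0: prefix='1' -> emit 'k', reset
Bit 1: prefix='1' -> emit 'k', reset
Bit 2: prefix='0' (no match yet)
Bit 3: prefix='00' -> emit 'c', reset
Bit 4: prefix='1' -> emit 'k', reset
Bit 5: prefix='1' -> emit 'k', reset
Bit 6: prefix='0' (no match yet)
Bit 7: prefix='00' -> emit 'c', reset
Bit 8: prefix='1' -> emit 'k', reset
Bit 9: prefix='0' (no match yet)
Bit 10: prefix='00' -> emit 'c', reset
Bit 11: prefix='1' -> emit 'k', reset
Bit 12: prefix='0' (no match yet)
Bit 13: prefix='01' -> emit 'e', reset

Answer: kkckkckcke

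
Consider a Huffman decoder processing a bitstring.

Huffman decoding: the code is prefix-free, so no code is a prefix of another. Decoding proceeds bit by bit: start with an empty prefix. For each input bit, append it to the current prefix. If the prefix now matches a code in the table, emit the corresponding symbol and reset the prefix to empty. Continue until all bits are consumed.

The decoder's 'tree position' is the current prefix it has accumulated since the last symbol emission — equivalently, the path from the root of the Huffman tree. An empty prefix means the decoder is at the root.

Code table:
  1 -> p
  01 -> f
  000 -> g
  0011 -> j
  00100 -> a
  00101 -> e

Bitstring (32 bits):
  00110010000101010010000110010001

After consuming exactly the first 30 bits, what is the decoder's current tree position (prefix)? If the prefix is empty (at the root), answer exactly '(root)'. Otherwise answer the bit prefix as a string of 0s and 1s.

Answer: (root)

Derivation:
Bit 0: prefix='0' (no match yet)
Bit 1: prefix='00' (no match yet)
Bit 2: prefix='001' (no match yet)
Bit 3: prefix='0011' -> emit 'j', reset
Bit 4: prefix='0' (no match yet)
Bit 5: prefix='00' (no match yet)
Bit 6: prefix='001' (no match yet)
Bit 7: prefix='0010' (no match yet)
Bit 8: prefix='00100' -> emit 'a', reset
Bit 9: prefix='0' (no match yet)
Bit 10: prefix='00' (no match yet)
Bit 11: prefix='001' (no match yet)
Bit 12: prefix='0010' (no match yet)
Bit 13: prefix='00101' -> emit 'e', reset
Bit 14: prefix='0' (no match yet)
Bit 15: prefix='01' -> emit 'f', reset
Bit 16: prefix='0' (no match yet)
Bit 17: prefix='00' (no match yet)
Bit 18: prefix='001' (no match yet)
Bit 19: prefix='0010' (no match yet)
Bit 20: prefix='00100' -> emit 'a', reset
Bit 21: prefix='0' (no match yet)
Bit 22: prefix='00' (no match yet)
Bit 23: prefix='001' (no match yet)
Bit 24: prefix='0011' -> emit 'j', reset
Bit 25: prefix='0' (no match yet)
Bit 26: prefix='00' (no match yet)
Bit 27: prefix='001' (no match yet)
Bit 28: prefix='0010' (no match yet)
Bit 29: prefix='00100' -> emit 'a', reset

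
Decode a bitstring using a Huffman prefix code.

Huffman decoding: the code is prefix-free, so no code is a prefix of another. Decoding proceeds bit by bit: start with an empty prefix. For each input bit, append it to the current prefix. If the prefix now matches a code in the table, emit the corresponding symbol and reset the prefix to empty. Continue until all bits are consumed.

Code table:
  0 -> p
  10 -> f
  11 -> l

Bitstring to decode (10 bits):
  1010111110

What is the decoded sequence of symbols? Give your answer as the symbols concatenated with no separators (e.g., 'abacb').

Answer: ffllf

Derivation:
Bit 0: prefix='1' (no match yet)
Bit 1: prefix='10' -> emit 'f', reset
Bit 2: prefix='1' (no match yet)
Bit 3: prefix='10' -> emit 'f', reset
Bit 4: prefix='1' (no match yet)
Bit 5: prefix='11' -> emit 'l', reset
Bit 6: prefix='1' (no match yet)
Bit 7: prefix='11' -> emit 'l', reset
Bit 8: prefix='1' (no match yet)
Bit 9: prefix='10' -> emit 'f', reset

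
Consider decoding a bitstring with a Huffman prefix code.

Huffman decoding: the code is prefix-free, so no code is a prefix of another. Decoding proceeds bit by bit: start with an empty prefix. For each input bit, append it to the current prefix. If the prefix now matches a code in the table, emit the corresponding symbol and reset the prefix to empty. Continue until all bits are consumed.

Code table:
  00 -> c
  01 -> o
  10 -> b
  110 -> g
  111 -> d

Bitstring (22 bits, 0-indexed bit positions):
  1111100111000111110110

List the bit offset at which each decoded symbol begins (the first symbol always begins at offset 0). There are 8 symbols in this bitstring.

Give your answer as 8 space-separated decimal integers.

Bit 0: prefix='1' (no match yet)
Bit 1: prefix='11' (no match yet)
Bit 2: prefix='111' -> emit 'd', reset
Bit 3: prefix='1' (no match yet)
Bit 4: prefix='11' (no match yet)
Bit 5: prefix='110' -> emit 'g', reset
Bit 6: prefix='0' (no match yet)
Bit 7: prefix='01' -> emit 'o', reset
Bit 8: prefix='1' (no match yet)
Bit 9: prefix='11' (no match yet)
Bit 10: prefix='110' -> emit 'g', reset
Bit 11: prefix='0' (no match yet)
Bit 12: prefix='00' -> emit 'c', reset
Bit 13: prefix='1' (no match yet)
Bit 14: prefix='11' (no match yet)
Bit 15: prefix='111' -> emit 'd', reset
Bit 16: prefix='1' (no match yet)
Bit 17: prefix='11' (no match yet)
Bit 18: prefix='110' -> emit 'g', reset
Bit 19: prefix='1' (no match yet)
Bit 20: prefix='11' (no match yet)
Bit 21: prefix='110' -> emit 'g', reset

Answer: 0 3 6 8 11 13 16 19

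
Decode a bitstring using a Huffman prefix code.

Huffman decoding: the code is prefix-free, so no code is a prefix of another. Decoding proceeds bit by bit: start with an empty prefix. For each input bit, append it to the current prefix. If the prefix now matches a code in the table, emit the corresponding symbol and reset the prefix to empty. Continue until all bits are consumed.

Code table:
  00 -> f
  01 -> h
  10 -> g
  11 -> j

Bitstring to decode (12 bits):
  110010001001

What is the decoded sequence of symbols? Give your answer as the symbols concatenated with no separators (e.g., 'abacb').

Answer: jfgfgh

Derivation:
Bit 0: prefix='1' (no match yet)
Bit 1: prefix='11' -> emit 'j', reset
Bit 2: prefix='0' (no match yet)
Bit 3: prefix='00' -> emit 'f', reset
Bit 4: prefix='1' (no match yet)
Bit 5: prefix='10' -> emit 'g', reset
Bit 6: prefix='0' (no match yet)
Bit 7: prefix='00' -> emit 'f', reset
Bit 8: prefix='1' (no match yet)
Bit 9: prefix='10' -> emit 'g', reset
Bit 10: prefix='0' (no match yet)
Bit 11: prefix='01' -> emit 'h', reset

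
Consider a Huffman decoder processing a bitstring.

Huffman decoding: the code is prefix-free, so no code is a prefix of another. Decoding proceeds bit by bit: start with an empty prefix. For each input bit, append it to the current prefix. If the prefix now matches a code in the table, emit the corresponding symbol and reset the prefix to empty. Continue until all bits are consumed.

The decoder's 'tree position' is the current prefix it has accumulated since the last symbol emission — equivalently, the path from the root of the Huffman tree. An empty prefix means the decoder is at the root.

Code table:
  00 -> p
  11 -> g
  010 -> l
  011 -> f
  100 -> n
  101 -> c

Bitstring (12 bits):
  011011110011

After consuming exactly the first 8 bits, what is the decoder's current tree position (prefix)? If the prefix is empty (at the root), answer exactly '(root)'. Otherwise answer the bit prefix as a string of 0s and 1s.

Answer: (root)

Derivation:
Bit 0: prefix='0' (no match yet)
Bit 1: prefix='01' (no match yet)
Bit 2: prefix='011' -> emit 'f', reset
Bit 3: prefix='0' (no match yet)
Bit 4: prefix='01' (no match yet)
Bit 5: prefix='011' -> emit 'f', reset
Bit 6: prefix='1' (no match yet)
Bit 7: prefix='11' -> emit 'g', reset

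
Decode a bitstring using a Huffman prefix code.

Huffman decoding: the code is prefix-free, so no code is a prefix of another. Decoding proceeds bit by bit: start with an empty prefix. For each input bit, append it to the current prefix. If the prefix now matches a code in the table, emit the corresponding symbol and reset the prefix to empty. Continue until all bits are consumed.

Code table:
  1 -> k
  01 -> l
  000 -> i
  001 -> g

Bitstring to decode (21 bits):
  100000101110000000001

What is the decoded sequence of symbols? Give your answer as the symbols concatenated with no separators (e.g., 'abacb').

Bit 0: prefix='1' -> emit 'k', reset
Bit 1: prefix='0' (no match yet)
Bit 2: prefix='00' (no match yet)
Bit 3: prefix='000' -> emit 'i', reset
Bit 4: prefix='0' (no match yet)
Bit 5: prefix='00' (no match yet)
Bit 6: prefix='001' -> emit 'g', reset
Bit 7: prefix='0' (no match yet)
Bit 8: prefix='01' -> emit 'l', reset
Bit 9: prefix='1' -> emit 'k', reset
Bit 10: prefix='1' -> emit 'k', reset
Bit 11: prefix='0' (no match yet)
Bit 12: prefix='00' (no match yet)
Bit 13: prefix='000' -> emit 'i', reset
Bit 14: prefix='0' (no match yet)
Bit 15: prefix='00' (no match yet)
Bit 16: prefix='000' -> emit 'i', reset
Bit 17: prefix='0' (no match yet)
Bit 18: prefix='00' (no match yet)
Bit 19: prefix='000' -> emit 'i', reset
Bit 20: prefix='1' -> emit 'k', reset

Answer: kiglkkiiik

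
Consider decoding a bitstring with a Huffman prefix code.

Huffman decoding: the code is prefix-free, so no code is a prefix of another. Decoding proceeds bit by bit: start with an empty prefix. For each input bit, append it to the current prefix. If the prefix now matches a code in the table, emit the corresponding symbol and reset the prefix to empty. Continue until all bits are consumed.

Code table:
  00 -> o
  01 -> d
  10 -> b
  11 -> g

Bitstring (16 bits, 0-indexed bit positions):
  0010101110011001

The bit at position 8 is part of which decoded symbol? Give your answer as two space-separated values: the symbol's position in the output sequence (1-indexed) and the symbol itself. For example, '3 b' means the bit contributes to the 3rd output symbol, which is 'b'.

Bit 0: prefix='0' (no match yet)
Bit 1: prefix='00' -> emit 'o', reset
Bit 2: prefix='1' (no match yet)
Bit 3: prefix='10' -> emit 'b', reset
Bit 4: prefix='1' (no match yet)
Bit 5: prefix='10' -> emit 'b', reset
Bit 6: prefix='1' (no match yet)
Bit 7: prefix='11' -> emit 'g', reset
Bit 8: prefix='1' (no match yet)
Bit 9: prefix='10' -> emit 'b', reset
Bit 10: prefix='0' (no match yet)
Bit 11: prefix='01' -> emit 'd', reset
Bit 12: prefix='1' (no match yet)

Answer: 5 b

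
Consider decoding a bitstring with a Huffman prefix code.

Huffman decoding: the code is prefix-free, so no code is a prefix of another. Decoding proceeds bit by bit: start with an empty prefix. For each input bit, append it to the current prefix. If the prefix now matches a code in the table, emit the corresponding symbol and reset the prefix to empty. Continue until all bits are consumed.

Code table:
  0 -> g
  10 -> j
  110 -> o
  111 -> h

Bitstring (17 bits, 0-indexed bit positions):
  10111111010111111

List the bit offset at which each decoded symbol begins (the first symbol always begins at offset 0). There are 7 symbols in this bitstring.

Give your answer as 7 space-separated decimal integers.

Answer: 0 2 5 8 9 11 14

Derivation:
Bit 0: prefix='1' (no match yet)
Bit 1: prefix='10' -> emit 'j', reset
Bit 2: prefix='1' (no match yet)
Bit 3: prefix='11' (no match yet)
Bit 4: prefix='111' -> emit 'h', reset
Bit 5: prefix='1' (no match yet)
Bit 6: prefix='11' (no match yet)
Bit 7: prefix='111' -> emit 'h', reset
Bit 8: prefix='0' -> emit 'g', reset
Bit 9: prefix='1' (no match yet)
Bit 10: prefix='10' -> emit 'j', reset
Bit 11: prefix='1' (no match yet)
Bit 12: prefix='11' (no match yet)
Bit 13: prefix='111' -> emit 'h', reset
Bit 14: prefix='1' (no match yet)
Bit 15: prefix='11' (no match yet)
Bit 16: prefix='111' -> emit 'h', reset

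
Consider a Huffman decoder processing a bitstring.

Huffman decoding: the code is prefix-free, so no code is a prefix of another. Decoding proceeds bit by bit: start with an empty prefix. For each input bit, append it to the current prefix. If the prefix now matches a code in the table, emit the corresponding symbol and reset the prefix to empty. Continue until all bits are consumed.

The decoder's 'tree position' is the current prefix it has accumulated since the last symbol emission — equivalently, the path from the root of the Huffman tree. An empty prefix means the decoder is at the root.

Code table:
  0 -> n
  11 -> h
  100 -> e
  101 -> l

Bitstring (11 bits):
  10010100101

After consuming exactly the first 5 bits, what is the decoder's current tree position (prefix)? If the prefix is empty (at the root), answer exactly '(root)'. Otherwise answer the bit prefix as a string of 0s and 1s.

Answer: 10

Derivation:
Bit 0: prefix='1' (no match yet)
Bit 1: prefix='10' (no match yet)
Bit 2: prefix='100' -> emit 'e', reset
Bit 3: prefix='1' (no match yet)
Bit 4: prefix='10' (no match yet)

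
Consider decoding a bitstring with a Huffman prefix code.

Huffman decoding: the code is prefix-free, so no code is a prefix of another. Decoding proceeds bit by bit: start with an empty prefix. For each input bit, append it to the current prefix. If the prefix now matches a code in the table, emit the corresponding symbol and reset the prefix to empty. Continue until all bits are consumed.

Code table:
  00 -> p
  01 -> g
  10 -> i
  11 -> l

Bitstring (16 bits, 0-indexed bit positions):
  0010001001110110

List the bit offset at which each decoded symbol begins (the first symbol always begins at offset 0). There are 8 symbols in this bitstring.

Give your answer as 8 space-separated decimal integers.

Answer: 0 2 4 6 8 10 12 14

Derivation:
Bit 0: prefix='0' (no match yet)
Bit 1: prefix='00' -> emit 'p', reset
Bit 2: prefix='1' (no match yet)
Bit 3: prefix='10' -> emit 'i', reset
Bit 4: prefix='0' (no match yet)
Bit 5: prefix='00' -> emit 'p', reset
Bit 6: prefix='1' (no match yet)
Bit 7: prefix='10' -> emit 'i', reset
Bit 8: prefix='0' (no match yet)
Bit 9: prefix='01' -> emit 'g', reset
Bit 10: prefix='1' (no match yet)
Bit 11: prefix='11' -> emit 'l', reset
Bit 12: prefix='0' (no match yet)
Bit 13: prefix='01' -> emit 'g', reset
Bit 14: prefix='1' (no match yet)
Bit 15: prefix='10' -> emit 'i', reset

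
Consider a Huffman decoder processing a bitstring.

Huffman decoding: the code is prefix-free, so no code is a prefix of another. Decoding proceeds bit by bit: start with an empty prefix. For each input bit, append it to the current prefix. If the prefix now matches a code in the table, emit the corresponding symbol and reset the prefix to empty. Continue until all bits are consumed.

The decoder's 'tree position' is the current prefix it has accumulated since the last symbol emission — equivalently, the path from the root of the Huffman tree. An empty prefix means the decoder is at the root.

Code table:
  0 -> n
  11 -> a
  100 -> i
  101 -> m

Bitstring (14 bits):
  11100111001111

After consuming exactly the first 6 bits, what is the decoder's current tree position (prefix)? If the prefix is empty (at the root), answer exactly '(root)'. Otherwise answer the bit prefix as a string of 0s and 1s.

Bit 0: prefix='1' (no match yet)
Bit 1: prefix='11' -> emit 'a', reset
Bit 2: prefix='1' (no match yet)
Bit 3: prefix='10' (no match yet)
Bit 4: prefix='100' -> emit 'i', reset
Bit 5: prefix='1' (no match yet)

Answer: 1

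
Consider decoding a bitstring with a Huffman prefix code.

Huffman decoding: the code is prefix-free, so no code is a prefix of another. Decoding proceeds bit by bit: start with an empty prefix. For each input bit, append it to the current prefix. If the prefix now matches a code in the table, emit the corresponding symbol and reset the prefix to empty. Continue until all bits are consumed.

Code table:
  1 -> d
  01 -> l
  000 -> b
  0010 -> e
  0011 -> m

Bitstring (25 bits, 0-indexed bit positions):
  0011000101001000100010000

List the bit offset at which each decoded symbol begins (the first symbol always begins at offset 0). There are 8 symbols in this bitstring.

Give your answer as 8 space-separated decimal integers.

Bit 0: prefix='0' (no match yet)
Bit 1: prefix='00' (no match yet)
Bit 2: prefix='001' (no match yet)
Bit 3: prefix='0011' -> emit 'm', reset
Bit 4: prefix='0' (no match yet)
Bit 5: prefix='00' (no match yet)
Bit 6: prefix='000' -> emit 'b', reset
Bit 7: prefix='1' -> emit 'd', reset
Bit 8: prefix='0' (no match yet)
Bit 9: prefix='01' -> emit 'l', reset
Bit 10: prefix='0' (no match yet)
Bit 11: prefix='00' (no match yet)
Bit 12: prefix='001' (no match yet)
Bit 13: prefix='0010' -> emit 'e', reset
Bit 14: prefix='0' (no match yet)
Bit 15: prefix='00' (no match yet)
Bit 16: prefix='001' (no match yet)
Bit 17: prefix='0010' -> emit 'e', reset
Bit 18: prefix='0' (no match yet)
Bit 19: prefix='00' (no match yet)
Bit 20: prefix='001' (no match yet)
Bit 21: prefix='0010' -> emit 'e', reset
Bit 22: prefix='0' (no match yet)
Bit 23: prefix='00' (no match yet)
Bit 24: prefix='000' -> emit 'b', reset

Answer: 0 4 7 8 10 14 18 22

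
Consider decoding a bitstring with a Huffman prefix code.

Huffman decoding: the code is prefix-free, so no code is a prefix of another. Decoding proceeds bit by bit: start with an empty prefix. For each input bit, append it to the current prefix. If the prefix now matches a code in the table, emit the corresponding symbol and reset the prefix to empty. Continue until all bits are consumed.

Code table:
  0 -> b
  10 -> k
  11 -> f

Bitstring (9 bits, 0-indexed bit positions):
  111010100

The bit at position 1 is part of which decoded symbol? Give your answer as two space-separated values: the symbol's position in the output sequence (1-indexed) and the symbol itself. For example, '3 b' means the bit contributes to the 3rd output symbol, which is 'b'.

Answer: 1 f

Derivation:
Bit 0: prefix='1' (no match yet)
Bit 1: prefix='11' -> emit 'f', reset
Bit 2: prefix='1' (no match yet)
Bit 3: prefix='10' -> emit 'k', reset
Bit 4: prefix='1' (no match yet)
Bit 5: prefix='10' -> emit 'k', reset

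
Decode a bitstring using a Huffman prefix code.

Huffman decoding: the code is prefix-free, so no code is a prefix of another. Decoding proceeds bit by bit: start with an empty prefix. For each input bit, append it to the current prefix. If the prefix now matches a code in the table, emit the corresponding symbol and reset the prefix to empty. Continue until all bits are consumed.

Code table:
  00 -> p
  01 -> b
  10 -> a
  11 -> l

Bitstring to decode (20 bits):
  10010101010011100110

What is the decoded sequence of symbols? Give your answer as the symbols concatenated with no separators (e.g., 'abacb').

Answer: abbbbplaba

Derivation:
Bit 0: prefix='1' (no match yet)
Bit 1: prefix='10' -> emit 'a', reset
Bit 2: prefix='0' (no match yet)
Bit 3: prefix='01' -> emit 'b', reset
Bit 4: prefix='0' (no match yet)
Bit 5: prefix='01' -> emit 'b', reset
Bit 6: prefix='0' (no match yet)
Bit 7: prefix='01' -> emit 'b', reset
Bit 8: prefix='0' (no match yet)
Bit 9: prefix='01' -> emit 'b', reset
Bit 10: prefix='0' (no match yet)
Bit 11: prefix='00' -> emit 'p', reset
Bit 12: prefix='1' (no match yet)
Bit 13: prefix='11' -> emit 'l', reset
Bit 14: prefix='1' (no match yet)
Bit 15: prefix='10' -> emit 'a', reset
Bit 16: prefix='0' (no match yet)
Bit 17: prefix='01' -> emit 'b', reset
Bit 18: prefix='1' (no match yet)
Bit 19: prefix='10' -> emit 'a', reset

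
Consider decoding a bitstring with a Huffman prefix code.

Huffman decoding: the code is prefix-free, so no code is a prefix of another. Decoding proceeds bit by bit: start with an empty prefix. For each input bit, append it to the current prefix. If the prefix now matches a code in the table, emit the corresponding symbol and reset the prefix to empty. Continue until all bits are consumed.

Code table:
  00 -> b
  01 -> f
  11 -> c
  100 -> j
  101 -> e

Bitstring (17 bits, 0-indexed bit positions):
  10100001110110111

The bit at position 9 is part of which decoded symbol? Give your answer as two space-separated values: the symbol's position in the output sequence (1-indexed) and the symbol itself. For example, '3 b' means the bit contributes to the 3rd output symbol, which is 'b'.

Answer: 5 e

Derivation:
Bit 0: prefix='1' (no match yet)
Bit 1: prefix='10' (no match yet)
Bit 2: prefix='101' -> emit 'e', reset
Bit 3: prefix='0' (no match yet)
Bit 4: prefix='00' -> emit 'b', reset
Bit 5: prefix='0' (no match yet)
Bit 6: prefix='00' -> emit 'b', reset
Bit 7: prefix='1' (no match yet)
Bit 8: prefix='11' -> emit 'c', reset
Bit 9: prefix='1' (no match yet)
Bit 10: prefix='10' (no match yet)
Bit 11: prefix='101' -> emit 'e', reset
Bit 12: prefix='1' (no match yet)
Bit 13: prefix='10' (no match yet)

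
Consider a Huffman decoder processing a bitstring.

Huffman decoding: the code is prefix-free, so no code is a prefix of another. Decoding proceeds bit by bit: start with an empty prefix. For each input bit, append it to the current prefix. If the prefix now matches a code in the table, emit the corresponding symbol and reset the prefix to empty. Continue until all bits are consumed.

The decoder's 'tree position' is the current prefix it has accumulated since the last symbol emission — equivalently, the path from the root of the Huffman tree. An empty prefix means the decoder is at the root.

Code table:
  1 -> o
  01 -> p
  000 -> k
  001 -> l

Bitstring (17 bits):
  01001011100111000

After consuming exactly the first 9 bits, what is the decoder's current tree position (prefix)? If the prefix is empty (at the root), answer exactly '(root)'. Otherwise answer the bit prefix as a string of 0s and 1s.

Bit 0: prefix='0' (no match yet)
Bit 1: prefix='01' -> emit 'p', reset
Bit 2: prefix='0' (no match yet)
Bit 3: prefix='00' (no match yet)
Bit 4: prefix='001' -> emit 'l', reset
Bit 5: prefix='0' (no match yet)
Bit 6: prefix='01' -> emit 'p', reset
Bit 7: prefix='1' -> emit 'o', reset
Bit 8: prefix='1' -> emit 'o', reset

Answer: (root)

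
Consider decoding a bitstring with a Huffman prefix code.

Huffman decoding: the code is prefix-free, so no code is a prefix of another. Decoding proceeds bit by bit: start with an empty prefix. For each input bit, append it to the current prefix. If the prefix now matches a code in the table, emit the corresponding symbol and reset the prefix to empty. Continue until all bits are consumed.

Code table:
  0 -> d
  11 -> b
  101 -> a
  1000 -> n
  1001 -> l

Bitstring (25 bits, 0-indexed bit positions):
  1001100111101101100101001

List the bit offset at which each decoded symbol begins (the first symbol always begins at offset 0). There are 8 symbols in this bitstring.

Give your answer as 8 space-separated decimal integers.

Bit 0: prefix='1' (no match yet)
Bit 1: prefix='10' (no match yet)
Bit 2: prefix='100' (no match yet)
Bit 3: prefix='1001' -> emit 'l', reset
Bit 4: prefix='1' (no match yet)
Bit 5: prefix='10' (no match yet)
Bit 6: prefix='100' (no match yet)
Bit 7: prefix='1001' -> emit 'l', reset
Bit 8: prefix='1' (no match yet)
Bit 9: prefix='11' -> emit 'b', reset
Bit 10: prefix='1' (no match yet)
Bit 11: prefix='10' (no match yet)
Bit 12: prefix='101' -> emit 'a', reset
Bit 13: prefix='1' (no match yet)
Bit 14: prefix='10' (no match yet)
Bit 15: prefix='101' -> emit 'a', reset
Bit 16: prefix='1' (no match yet)
Bit 17: prefix='10' (no match yet)
Bit 18: prefix='100' (no match yet)
Bit 19: prefix='1001' -> emit 'l', reset
Bit 20: prefix='0' -> emit 'd', reset
Bit 21: prefix='1' (no match yet)
Bit 22: prefix='10' (no match yet)
Bit 23: prefix='100' (no match yet)
Bit 24: prefix='1001' -> emit 'l', reset

Answer: 0 4 8 10 13 16 20 21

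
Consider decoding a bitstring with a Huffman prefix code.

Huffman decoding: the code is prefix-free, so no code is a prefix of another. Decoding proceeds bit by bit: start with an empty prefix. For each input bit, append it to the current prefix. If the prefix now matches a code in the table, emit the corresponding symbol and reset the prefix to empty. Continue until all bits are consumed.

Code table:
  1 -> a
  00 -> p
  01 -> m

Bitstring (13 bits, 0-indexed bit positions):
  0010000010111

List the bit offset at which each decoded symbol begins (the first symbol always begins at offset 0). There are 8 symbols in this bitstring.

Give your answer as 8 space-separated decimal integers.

Answer: 0 2 3 5 7 9 11 12

Derivation:
Bit 0: prefix='0' (no match yet)
Bit 1: prefix='00' -> emit 'p', reset
Bit 2: prefix='1' -> emit 'a', reset
Bit 3: prefix='0' (no match yet)
Bit 4: prefix='00' -> emit 'p', reset
Bit 5: prefix='0' (no match yet)
Bit 6: prefix='00' -> emit 'p', reset
Bit 7: prefix='0' (no match yet)
Bit 8: prefix='01' -> emit 'm', reset
Bit 9: prefix='0' (no match yet)
Bit 10: prefix='01' -> emit 'm', reset
Bit 11: prefix='1' -> emit 'a', reset
Bit 12: prefix='1' -> emit 'a', reset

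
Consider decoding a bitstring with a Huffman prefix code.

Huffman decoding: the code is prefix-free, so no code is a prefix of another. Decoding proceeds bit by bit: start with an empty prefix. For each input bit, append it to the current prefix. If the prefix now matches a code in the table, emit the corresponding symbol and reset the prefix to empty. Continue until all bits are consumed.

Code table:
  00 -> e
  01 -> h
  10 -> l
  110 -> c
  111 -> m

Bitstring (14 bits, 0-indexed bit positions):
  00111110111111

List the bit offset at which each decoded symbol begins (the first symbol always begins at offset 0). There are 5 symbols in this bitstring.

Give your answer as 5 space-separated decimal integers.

Answer: 0 2 5 8 11

Derivation:
Bit 0: prefix='0' (no match yet)
Bit 1: prefix='00' -> emit 'e', reset
Bit 2: prefix='1' (no match yet)
Bit 3: prefix='11' (no match yet)
Bit 4: prefix='111' -> emit 'm', reset
Bit 5: prefix='1' (no match yet)
Bit 6: prefix='11' (no match yet)
Bit 7: prefix='110' -> emit 'c', reset
Bit 8: prefix='1' (no match yet)
Bit 9: prefix='11' (no match yet)
Bit 10: prefix='111' -> emit 'm', reset
Bit 11: prefix='1' (no match yet)
Bit 12: prefix='11' (no match yet)
Bit 13: prefix='111' -> emit 'm', reset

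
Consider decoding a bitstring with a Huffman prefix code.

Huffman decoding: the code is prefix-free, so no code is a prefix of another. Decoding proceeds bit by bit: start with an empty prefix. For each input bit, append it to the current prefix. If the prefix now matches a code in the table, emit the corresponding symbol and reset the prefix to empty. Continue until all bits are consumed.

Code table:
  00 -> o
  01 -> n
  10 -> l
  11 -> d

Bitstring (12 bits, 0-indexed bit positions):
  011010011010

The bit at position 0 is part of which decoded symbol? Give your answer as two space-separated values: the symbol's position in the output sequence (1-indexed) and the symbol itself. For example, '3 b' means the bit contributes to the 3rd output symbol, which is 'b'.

Bit 0: prefix='0' (no match yet)
Bit 1: prefix='01' -> emit 'n', reset
Bit 2: prefix='1' (no match yet)
Bit 3: prefix='10' -> emit 'l', reset
Bit 4: prefix='1' (no match yet)

Answer: 1 n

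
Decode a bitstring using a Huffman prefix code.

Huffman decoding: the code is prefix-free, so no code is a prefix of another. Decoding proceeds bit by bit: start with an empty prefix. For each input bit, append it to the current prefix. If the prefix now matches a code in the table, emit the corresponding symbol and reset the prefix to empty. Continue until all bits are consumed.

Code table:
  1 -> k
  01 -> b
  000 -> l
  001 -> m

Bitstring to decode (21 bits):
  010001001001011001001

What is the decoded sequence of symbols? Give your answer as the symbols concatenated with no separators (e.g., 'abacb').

Answer: blkmmbkmm

Derivation:
Bit 0: prefix='0' (no match yet)
Bit 1: prefix='01' -> emit 'b', reset
Bit 2: prefix='0' (no match yet)
Bit 3: prefix='00' (no match yet)
Bit 4: prefix='000' -> emit 'l', reset
Bit 5: prefix='1' -> emit 'k', reset
Bit 6: prefix='0' (no match yet)
Bit 7: prefix='00' (no match yet)
Bit 8: prefix='001' -> emit 'm', reset
Bit 9: prefix='0' (no match yet)
Bit 10: prefix='00' (no match yet)
Bit 11: prefix='001' -> emit 'm', reset
Bit 12: prefix='0' (no match yet)
Bit 13: prefix='01' -> emit 'b', reset
Bit 14: prefix='1' -> emit 'k', reset
Bit 15: prefix='0' (no match yet)
Bit 16: prefix='00' (no match yet)
Bit 17: prefix='001' -> emit 'm', reset
Bit 18: prefix='0' (no match yet)
Bit 19: prefix='00' (no match yet)
Bit 20: prefix='001' -> emit 'm', reset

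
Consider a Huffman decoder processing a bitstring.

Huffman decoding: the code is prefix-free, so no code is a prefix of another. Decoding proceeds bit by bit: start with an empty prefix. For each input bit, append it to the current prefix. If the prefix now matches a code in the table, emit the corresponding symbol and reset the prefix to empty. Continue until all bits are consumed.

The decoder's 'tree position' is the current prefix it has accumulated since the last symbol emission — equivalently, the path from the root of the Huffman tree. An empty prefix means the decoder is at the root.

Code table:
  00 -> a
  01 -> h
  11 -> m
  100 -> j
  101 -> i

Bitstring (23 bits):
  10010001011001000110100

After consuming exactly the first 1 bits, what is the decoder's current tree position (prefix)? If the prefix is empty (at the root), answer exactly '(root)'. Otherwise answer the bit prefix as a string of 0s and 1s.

Answer: 1

Derivation:
Bit 0: prefix='1' (no match yet)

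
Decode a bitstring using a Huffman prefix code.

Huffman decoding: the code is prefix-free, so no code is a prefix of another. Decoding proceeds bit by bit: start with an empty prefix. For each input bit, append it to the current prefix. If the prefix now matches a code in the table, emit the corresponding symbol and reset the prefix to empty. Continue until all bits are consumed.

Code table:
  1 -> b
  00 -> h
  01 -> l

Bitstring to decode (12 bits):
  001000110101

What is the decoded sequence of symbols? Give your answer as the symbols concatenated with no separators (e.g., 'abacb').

Bit 0: prefix='0' (no match yet)
Bit 1: prefix='00' -> emit 'h', reset
Bit 2: prefix='1' -> emit 'b', reset
Bit 3: prefix='0' (no match yet)
Bit 4: prefix='00' -> emit 'h', reset
Bit 5: prefix='0' (no match yet)
Bit 6: prefix='01' -> emit 'l', reset
Bit 7: prefix='1' -> emit 'b', reset
Bit 8: prefix='0' (no match yet)
Bit 9: prefix='01' -> emit 'l', reset
Bit 10: prefix='0' (no match yet)
Bit 11: prefix='01' -> emit 'l', reset

Answer: hbhlbll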